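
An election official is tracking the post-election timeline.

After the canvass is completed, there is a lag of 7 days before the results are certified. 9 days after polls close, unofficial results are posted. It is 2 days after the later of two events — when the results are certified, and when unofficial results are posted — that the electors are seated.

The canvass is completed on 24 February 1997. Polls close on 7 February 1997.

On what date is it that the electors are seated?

The canvass is completed: Feb 24, 1997.
The results are certified: Feb 24, 1997 + 7 days = Mar 3, 1997.
Polls close: Feb 7, 1997.
Unofficial results are posted: Feb 7, 1997 + 9 days = Feb 16, 1997.
Both prerequisites met — the results are certified (Mar 3, 1997), unofficial results are posted (Feb 16, 1997); the later is Mar 3, 1997.
The electors are seated: Mar 3, 1997 + 2 days = Mar 5, 1997.

5 March 1997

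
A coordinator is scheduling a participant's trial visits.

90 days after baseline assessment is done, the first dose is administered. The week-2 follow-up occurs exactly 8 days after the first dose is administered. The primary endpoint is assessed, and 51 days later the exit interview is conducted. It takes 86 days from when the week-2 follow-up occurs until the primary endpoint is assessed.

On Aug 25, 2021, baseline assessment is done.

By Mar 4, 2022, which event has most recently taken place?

Baseline assessment is done: Aug 25, 2021.
The first dose is administered: Aug 25, 2021 + 90 days = Nov 23, 2021.
The week-2 follow-up occurs: Nov 23, 2021 + 8 days = Dec 1, 2021.
The primary endpoint is assessed: Dec 1, 2021 + 86 days = Feb 25, 2022.
The exit interview is conducted: Feb 25, 2022 + 51 days = Apr 17, 2022.
Mar 4, 2022 falls between when the primary endpoint is assessed (Feb 25, 2022) and when the exit interview is conducted (Apr 17, 2022).

The primary endpoint is assessed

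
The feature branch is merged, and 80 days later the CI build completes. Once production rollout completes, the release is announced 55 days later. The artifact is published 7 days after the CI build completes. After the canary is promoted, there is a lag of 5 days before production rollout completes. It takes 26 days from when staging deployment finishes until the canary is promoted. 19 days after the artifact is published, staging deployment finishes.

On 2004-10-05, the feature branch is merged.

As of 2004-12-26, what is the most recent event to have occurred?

The CI build completes

The feature branch is merged: Oct 5, 2004.
The CI build completes: Oct 5, 2004 + 80 days = Dec 24, 2004.
The artifact is published: Dec 24, 2004 + 7 days = Dec 31, 2004.
Staging deployment finishes: Dec 31, 2004 + 19 days = Jan 19, 2005.
The canary is promoted: Jan 19, 2005 + 26 days = Feb 14, 2005.
Production rollout completes: Feb 14, 2005 + 5 days = Feb 19, 2005.
The release is announced: Feb 19, 2005 + 55 days = Apr 15, 2005.
Dec 26, 2004 falls between when the CI build completes (Dec 24, 2004) and when the artifact is published (Dec 31, 2004).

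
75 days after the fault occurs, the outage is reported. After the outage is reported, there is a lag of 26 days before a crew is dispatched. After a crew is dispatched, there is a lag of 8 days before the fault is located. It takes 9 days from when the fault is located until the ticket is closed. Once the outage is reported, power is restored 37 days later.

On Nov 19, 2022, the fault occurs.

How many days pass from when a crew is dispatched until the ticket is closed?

17 days

Causal path: a crew is dispatched → the fault is located → the ticket is closed.
Total delay along the path: 8 + 9 = 17 days.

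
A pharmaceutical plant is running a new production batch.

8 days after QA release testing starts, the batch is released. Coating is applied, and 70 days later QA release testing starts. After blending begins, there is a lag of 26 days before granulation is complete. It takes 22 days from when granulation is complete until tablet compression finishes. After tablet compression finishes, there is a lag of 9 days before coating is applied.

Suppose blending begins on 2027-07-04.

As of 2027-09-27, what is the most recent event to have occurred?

Blending begins: Jul 4, 2027.
Granulation is complete: Jul 4, 2027 + 26 days = Jul 30, 2027.
Tablet compression finishes: Jul 30, 2027 + 22 days = Aug 21, 2027.
Coating is applied: Aug 21, 2027 + 9 days = Aug 30, 2027.
QA release testing starts: Aug 30, 2027 + 70 days = Nov 8, 2027.
The batch is released: Nov 8, 2027 + 8 days = Nov 16, 2027.
Sep 27, 2027 falls between when coating is applied (Aug 30, 2027) and when QA release testing starts (Nov 8, 2027).

Coating is applied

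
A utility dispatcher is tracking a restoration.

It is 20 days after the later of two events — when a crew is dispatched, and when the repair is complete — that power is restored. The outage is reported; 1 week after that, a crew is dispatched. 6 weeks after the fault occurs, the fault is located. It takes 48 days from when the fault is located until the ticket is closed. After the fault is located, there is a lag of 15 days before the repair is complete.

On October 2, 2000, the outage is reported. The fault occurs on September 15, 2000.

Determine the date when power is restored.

December 1, 2000

The outage is reported: Oct 2, 2000.
A crew is dispatched: Oct 2, 2000 + 1 week = Oct 9, 2000.
The fault occurs: Sep 15, 2000.
The fault is located: Sep 15, 2000 + 6 weeks = Oct 27, 2000.
The repair is complete: Oct 27, 2000 + 15 days = Nov 11, 2000.
Both prerequisites met — a crew is dispatched (Oct 9, 2000), the repair is complete (Nov 11, 2000); the later is Nov 11, 2000.
Power is restored: Nov 11, 2000 + 20 days = Dec 1, 2000.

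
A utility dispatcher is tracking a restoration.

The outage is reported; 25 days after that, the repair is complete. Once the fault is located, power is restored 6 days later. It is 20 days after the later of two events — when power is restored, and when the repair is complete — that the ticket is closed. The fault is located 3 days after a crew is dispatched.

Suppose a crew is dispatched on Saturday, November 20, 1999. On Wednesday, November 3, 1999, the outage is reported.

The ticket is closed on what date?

Sunday, December 19, 1999

A crew is dispatched: Nov 20, 1999.
The fault is located: Nov 20, 1999 + 3 days = Nov 23, 1999.
Power is restored: Nov 23, 1999 + 6 days = Nov 29, 1999.
The outage is reported: Nov 3, 1999.
The repair is complete: Nov 3, 1999 + 25 days = Nov 28, 1999.
Both prerequisites met — power is restored (Nov 29, 1999), the repair is complete (Nov 28, 1999); the later is Nov 29, 1999.
The ticket is closed: Nov 29, 1999 + 20 days = Dec 19, 1999.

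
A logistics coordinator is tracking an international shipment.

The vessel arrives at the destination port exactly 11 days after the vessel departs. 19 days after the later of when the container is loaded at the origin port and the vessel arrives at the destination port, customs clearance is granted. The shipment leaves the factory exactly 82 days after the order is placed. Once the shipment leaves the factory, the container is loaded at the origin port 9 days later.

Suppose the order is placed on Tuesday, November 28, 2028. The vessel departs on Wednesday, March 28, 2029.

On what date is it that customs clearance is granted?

The order is placed: Nov 28, 2028.
The shipment leaves the factory: Nov 28, 2028 + 82 days = Feb 18, 2029.
The container is loaded at the origin port: Feb 18, 2029 + 9 days = Feb 27, 2029.
The vessel departs: Mar 28, 2029.
The vessel arrives at the destination port: Mar 28, 2029 + 11 days = Apr 8, 2029.
Both prerequisites met — the container is loaded at the origin port (Feb 27, 2029), the vessel arrives at the destination port (Apr 8, 2029); the later is Apr 8, 2029.
Customs clearance is granted: Apr 8, 2029 + 19 days = Apr 27, 2029.

Friday, April 27, 2029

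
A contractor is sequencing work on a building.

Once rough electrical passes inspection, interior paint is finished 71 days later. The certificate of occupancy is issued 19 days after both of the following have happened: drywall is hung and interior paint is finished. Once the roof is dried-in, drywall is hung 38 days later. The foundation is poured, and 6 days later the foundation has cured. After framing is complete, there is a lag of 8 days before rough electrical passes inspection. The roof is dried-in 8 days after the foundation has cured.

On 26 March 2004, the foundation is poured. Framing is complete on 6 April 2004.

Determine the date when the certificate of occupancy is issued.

The foundation is poured: Mar 26, 2004.
The foundation has cured: Mar 26, 2004 + 6 days = Apr 1, 2004.
The roof is dried-in: Apr 1, 2004 + 8 days = Apr 9, 2004.
Drywall is hung: Apr 9, 2004 + 38 days = May 17, 2004.
Framing is complete: Apr 6, 2004.
Rough electrical passes inspection: Apr 6, 2004 + 8 days = Apr 14, 2004.
Interior paint is finished: Apr 14, 2004 + 71 days = Jun 24, 2004.
Both prerequisites met — drywall is hung (May 17, 2004), interior paint is finished (Jun 24, 2004); the later is Jun 24, 2004.
The certificate of occupancy is issued: Jun 24, 2004 + 19 days = Jul 13, 2004.

13 July 2004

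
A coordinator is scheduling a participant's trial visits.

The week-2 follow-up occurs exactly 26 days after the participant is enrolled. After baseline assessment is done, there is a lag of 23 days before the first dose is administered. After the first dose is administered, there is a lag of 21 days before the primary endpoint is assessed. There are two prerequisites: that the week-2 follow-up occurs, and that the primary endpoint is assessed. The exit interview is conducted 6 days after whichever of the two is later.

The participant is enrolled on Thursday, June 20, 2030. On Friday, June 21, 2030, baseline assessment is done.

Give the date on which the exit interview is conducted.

Saturday, August 10, 2030

The participant is enrolled: Jun 20, 2030.
The week-2 follow-up occurs: Jun 20, 2030 + 26 days = Jul 16, 2030.
Baseline assessment is done: Jun 21, 2030.
The first dose is administered: Jun 21, 2030 + 23 days = Jul 14, 2030.
The primary endpoint is assessed: Jul 14, 2030 + 21 days = Aug 4, 2030.
Both prerequisites met — the week-2 follow-up occurs (Jul 16, 2030), the primary endpoint is assessed (Aug 4, 2030); the later is Aug 4, 2030.
The exit interview is conducted: Aug 4, 2030 + 6 days = Aug 10, 2030.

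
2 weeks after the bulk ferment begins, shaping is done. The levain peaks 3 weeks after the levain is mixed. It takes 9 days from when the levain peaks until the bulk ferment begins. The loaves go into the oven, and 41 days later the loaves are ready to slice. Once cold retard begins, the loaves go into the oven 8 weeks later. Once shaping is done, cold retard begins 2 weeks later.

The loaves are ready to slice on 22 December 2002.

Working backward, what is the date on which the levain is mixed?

The loaves are ready to slice: Dec 22, 2002.
The loaves go into the oven: Dec 22, 2002 − 41 days = Nov 11, 2002.
Cold retard begins: Nov 11, 2002 − 8 weeks = Sep 16, 2002.
Shaping is done: Sep 16, 2002 − 2 weeks = Sep 2, 2002.
The bulk ferment begins: Sep 2, 2002 − 2 weeks = Aug 19, 2002.
The levain peaks: Aug 19, 2002 − 9 days = Aug 10, 2002.
The levain is mixed: Aug 10, 2002 − 3 weeks = Jul 20, 2002.

20 July 2002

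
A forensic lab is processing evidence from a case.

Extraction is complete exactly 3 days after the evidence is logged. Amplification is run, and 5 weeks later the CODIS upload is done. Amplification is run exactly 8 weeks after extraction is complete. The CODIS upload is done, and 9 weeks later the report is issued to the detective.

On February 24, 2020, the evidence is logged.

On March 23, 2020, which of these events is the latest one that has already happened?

Extraction is complete

The evidence is logged: Feb 24, 2020.
Extraction is complete: Feb 24, 2020 + 3 days = Feb 27, 2020.
Amplification is run: Feb 27, 2020 + 8 weeks = Apr 23, 2020.
The CODIS upload is done: Apr 23, 2020 + 5 weeks = May 28, 2020.
The report is issued to the detective: May 28, 2020 + 9 weeks = Jul 30, 2020.
Mar 23, 2020 falls between when extraction is complete (Feb 27, 2020) and when amplification is run (Apr 23, 2020).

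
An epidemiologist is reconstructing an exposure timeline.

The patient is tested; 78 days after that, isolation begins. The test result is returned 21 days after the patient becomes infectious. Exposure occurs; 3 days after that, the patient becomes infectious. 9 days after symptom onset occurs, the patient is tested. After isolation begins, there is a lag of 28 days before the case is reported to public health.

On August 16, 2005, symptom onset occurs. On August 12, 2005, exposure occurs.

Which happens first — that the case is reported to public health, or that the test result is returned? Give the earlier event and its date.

The test result is returned — September 5, 2005

Symptom onset occurs: Aug 16, 2005.
The patient is tested: Aug 16, 2005 + 9 days = Aug 25, 2005.
Isolation begins: Aug 25, 2005 + 78 days = Nov 11, 2005.
The case is reported to public health: Nov 11, 2005 + 28 days = Dec 9, 2005.
Exposure occurs: Aug 12, 2005.
The patient becomes infectious: Aug 12, 2005 + 3 days = Aug 15, 2005.
The test result is returned: Aug 15, 2005 + 21 days = Sep 5, 2005.
Comparing: the case is reported to public health on Dec 9, 2005 vs the test result is returned on Sep 5, 2005. Earlier: the test result is returned.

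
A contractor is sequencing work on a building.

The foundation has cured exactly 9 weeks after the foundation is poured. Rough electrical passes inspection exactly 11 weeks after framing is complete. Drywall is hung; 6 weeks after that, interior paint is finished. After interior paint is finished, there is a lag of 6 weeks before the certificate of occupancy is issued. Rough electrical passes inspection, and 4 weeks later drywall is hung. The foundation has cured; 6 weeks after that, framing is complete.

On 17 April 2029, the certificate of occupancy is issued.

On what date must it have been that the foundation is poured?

The certificate of occupancy is issued: Apr 17, 2029.
Interior paint is finished: Apr 17, 2029 − 6 weeks = Mar 6, 2029.
Drywall is hung: Mar 6, 2029 − 6 weeks = Jan 23, 2029.
Rough electrical passes inspection: Jan 23, 2029 − 4 weeks = Dec 26, 2028.
Framing is complete: Dec 26, 2028 − 11 weeks = Oct 10, 2028.
The foundation has cured: Oct 10, 2028 − 6 weeks = Aug 29, 2028.
The foundation is poured: Aug 29, 2028 − 9 weeks = Jun 27, 2028.

27 June 2028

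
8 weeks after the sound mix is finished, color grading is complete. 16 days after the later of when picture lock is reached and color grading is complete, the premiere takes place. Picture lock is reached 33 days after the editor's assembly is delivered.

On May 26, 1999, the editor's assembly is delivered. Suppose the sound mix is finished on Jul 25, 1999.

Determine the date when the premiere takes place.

Oct 5, 1999

The editor's assembly is delivered: May 26, 1999.
Picture lock is reached: May 26, 1999 + 33 days = Jun 28, 1999.
The sound mix is finished: Jul 25, 1999.
Color grading is complete: Jul 25, 1999 + 8 weeks = Sep 19, 1999.
Both prerequisites met — picture lock is reached (Jun 28, 1999), color grading is complete (Sep 19, 1999); the later is Sep 19, 1999.
The premiere takes place: Sep 19, 1999 + 16 days = Oct 5, 1999.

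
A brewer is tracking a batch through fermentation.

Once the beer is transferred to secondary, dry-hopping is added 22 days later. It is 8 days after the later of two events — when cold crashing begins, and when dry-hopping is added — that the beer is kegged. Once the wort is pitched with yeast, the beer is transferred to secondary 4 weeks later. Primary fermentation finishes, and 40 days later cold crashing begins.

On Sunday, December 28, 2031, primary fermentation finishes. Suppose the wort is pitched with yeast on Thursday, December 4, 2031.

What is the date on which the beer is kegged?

Saturday, February 14, 2032

Primary fermentation finishes: Dec 28, 2031.
Cold crashing begins: Dec 28, 2031 + 40 days = Feb 6, 2032.
The wort is pitched with yeast: Dec 4, 2031.
The beer is transferred to secondary: Dec 4, 2031 + 4 weeks = Jan 1, 2032.
Dry-hopping is added: Jan 1, 2032 + 22 days = Jan 23, 2032.
Both prerequisites met — cold crashing begins (Feb 6, 2032), dry-hopping is added (Jan 23, 2032); the later is Feb 6, 2032.
The beer is kegged: Feb 6, 2032 + 8 days = Feb 14, 2032.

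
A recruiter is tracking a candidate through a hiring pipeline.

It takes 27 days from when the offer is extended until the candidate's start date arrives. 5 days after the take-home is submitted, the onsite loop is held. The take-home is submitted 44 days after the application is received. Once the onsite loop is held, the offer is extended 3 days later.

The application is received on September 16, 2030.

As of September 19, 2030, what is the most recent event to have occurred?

The application is received

The application is received: Sep 16, 2030.
The take-home is submitted: Sep 16, 2030 + 44 days = Oct 30, 2030.
The onsite loop is held: Oct 30, 2030 + 5 days = Nov 4, 2030.
The offer is extended: Nov 4, 2030 + 3 days = Nov 7, 2030.
The candidate's start date arrives: Nov 7, 2030 + 27 days = Dec 4, 2030.
Sep 19, 2030 falls between when the application is received (Sep 16, 2030) and when the take-home is submitted (Oct 30, 2030).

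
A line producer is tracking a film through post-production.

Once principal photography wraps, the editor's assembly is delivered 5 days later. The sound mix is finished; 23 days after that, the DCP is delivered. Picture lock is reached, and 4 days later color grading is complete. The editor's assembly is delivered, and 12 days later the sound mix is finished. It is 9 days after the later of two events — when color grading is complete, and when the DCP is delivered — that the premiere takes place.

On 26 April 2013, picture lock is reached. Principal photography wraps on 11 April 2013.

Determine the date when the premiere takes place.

Picture lock is reached: Apr 26, 2013.
Color grading is complete: Apr 26, 2013 + 4 days = Apr 30, 2013.
Principal photography wraps: Apr 11, 2013.
The editor's assembly is delivered: Apr 11, 2013 + 5 days = Apr 16, 2013.
The sound mix is finished: Apr 16, 2013 + 12 days = Apr 28, 2013.
The DCP is delivered: Apr 28, 2013 + 23 days = May 21, 2013.
Both prerequisites met — color grading is complete (Apr 30, 2013), the DCP is delivered (May 21, 2013); the later is May 21, 2013.
The premiere takes place: May 21, 2013 + 9 days = May 30, 2013.

30 May 2013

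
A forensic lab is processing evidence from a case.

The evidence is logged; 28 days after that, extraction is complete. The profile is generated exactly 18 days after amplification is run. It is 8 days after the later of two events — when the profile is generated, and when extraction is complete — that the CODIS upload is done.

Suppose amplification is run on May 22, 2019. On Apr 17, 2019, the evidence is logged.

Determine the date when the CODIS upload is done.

Jun 17, 2019

Amplification is run: May 22, 2019.
The profile is generated: May 22, 2019 + 18 days = Jun 9, 2019.
The evidence is logged: Apr 17, 2019.
Extraction is complete: Apr 17, 2019 + 28 days = May 15, 2019.
Both prerequisites met — the profile is generated (Jun 9, 2019), extraction is complete (May 15, 2019); the later is Jun 9, 2019.
The CODIS upload is done: Jun 9, 2019 + 8 days = Jun 17, 2019.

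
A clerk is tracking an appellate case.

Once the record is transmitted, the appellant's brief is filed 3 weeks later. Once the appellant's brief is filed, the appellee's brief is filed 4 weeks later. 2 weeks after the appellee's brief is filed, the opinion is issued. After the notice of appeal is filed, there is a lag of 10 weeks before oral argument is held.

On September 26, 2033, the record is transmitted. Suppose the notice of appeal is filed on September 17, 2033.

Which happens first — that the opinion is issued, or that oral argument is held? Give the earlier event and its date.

The record is transmitted: Sep 26, 2033.
The appellant's brief is filed: Sep 26, 2033 + 3 weeks = Oct 17, 2033.
The appellee's brief is filed: Oct 17, 2033 + 4 weeks = Nov 14, 2033.
The opinion is issued: Nov 14, 2033 + 2 weeks = Nov 28, 2033.
The notice of appeal is filed: Sep 17, 2033.
Oral argument is held: Sep 17, 2033 + 10 weeks = Nov 26, 2033.
Comparing: the opinion is issued on Nov 28, 2033 vs oral argument is held on Nov 26, 2033. Earlier: oral argument is held.

Oral argument is held — November 26, 2033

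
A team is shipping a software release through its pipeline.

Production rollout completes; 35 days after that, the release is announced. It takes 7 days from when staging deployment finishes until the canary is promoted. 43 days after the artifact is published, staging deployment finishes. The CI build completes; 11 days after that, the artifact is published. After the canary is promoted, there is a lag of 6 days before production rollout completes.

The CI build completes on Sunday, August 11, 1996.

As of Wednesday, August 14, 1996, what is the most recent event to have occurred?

The CI build completes: Aug 11, 1996.
The artifact is published: Aug 11, 1996 + 11 days = Aug 22, 1996.
Staging deployment finishes: Aug 22, 1996 + 43 days = Oct 4, 1996.
The canary is promoted: Oct 4, 1996 + 7 days = Oct 11, 1996.
Production rollout completes: Oct 11, 1996 + 6 days = Oct 17, 1996.
The release is announced: Oct 17, 1996 + 35 days = Nov 21, 1996.
Aug 14, 1996 falls between when the CI build completes (Aug 11, 1996) and when the artifact is published (Aug 22, 1996).

The CI build completes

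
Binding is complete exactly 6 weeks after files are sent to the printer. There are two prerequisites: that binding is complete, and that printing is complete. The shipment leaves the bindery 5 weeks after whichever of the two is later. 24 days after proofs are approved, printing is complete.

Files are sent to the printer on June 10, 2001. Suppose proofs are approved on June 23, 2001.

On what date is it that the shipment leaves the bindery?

Files are sent to the printer: Jun 10, 2001.
Binding is complete: Jun 10, 2001 + 6 weeks = Jul 22, 2001.
Proofs are approved: Jun 23, 2001.
Printing is complete: Jun 23, 2001 + 24 days = Jul 17, 2001.
Both prerequisites met — binding is complete (Jul 22, 2001), printing is complete (Jul 17, 2001); the later is Jul 22, 2001.
The shipment leaves the bindery: Jul 22, 2001 + 5 weeks = Aug 26, 2001.

August 26, 2001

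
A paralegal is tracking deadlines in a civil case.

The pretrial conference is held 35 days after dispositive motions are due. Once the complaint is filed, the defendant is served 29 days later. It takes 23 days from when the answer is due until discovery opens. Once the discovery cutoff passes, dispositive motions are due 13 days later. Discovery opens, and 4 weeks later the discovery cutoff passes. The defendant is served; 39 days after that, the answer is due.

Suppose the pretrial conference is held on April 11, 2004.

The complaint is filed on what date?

October 27, 2003

The pretrial conference is held: Apr 11, 2004.
Dispositive motions are due: Apr 11, 2004 − 35 days = Mar 7, 2004.
The discovery cutoff passes: Mar 7, 2004 − 13 days = Feb 23, 2004.
Discovery opens: Feb 23, 2004 − 4 weeks = Jan 26, 2004.
The answer is due: Jan 26, 2004 − 23 days = Jan 3, 2004.
The defendant is served: Jan 3, 2004 − 39 days = Nov 25, 2003.
The complaint is filed: Nov 25, 2003 − 29 days = Oct 27, 2003.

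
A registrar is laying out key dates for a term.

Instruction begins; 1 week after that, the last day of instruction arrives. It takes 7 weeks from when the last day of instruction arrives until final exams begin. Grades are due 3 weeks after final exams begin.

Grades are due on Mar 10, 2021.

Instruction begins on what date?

Grades are due: Mar 10, 2021.
Final exams begin: Mar 10, 2021 − 3 weeks = Feb 17, 2021.
The last day of instruction arrives: Feb 17, 2021 − 7 weeks = Dec 30, 2020.
Instruction begins: Dec 30, 2020 − 1 week = Dec 23, 2020.

Dec 23, 2020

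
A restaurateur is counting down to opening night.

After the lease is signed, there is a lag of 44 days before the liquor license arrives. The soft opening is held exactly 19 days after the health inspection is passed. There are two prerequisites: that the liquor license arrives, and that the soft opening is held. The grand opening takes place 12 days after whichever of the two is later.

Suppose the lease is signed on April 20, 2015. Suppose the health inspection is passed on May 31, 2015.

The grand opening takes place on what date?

July 1, 2015

The lease is signed: Apr 20, 2015.
The liquor license arrives: Apr 20, 2015 + 44 days = Jun 3, 2015.
The health inspection is passed: May 31, 2015.
The soft opening is held: May 31, 2015 + 19 days = Jun 19, 2015.
Both prerequisites met — the liquor license arrives (Jun 3, 2015), the soft opening is held (Jun 19, 2015); the later is Jun 19, 2015.
The grand opening takes place: Jun 19, 2015 + 12 days = Jul 1, 2015.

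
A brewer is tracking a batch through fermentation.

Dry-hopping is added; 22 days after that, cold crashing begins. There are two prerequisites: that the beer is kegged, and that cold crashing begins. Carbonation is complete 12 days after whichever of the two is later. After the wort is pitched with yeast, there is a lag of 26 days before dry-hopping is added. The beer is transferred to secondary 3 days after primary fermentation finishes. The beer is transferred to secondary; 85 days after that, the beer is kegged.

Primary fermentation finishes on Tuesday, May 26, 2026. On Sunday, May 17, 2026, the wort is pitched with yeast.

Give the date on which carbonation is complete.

Thursday, September 3, 2026

Primary fermentation finishes: May 26, 2026.
The beer is transferred to secondary: May 26, 2026 + 3 days = May 29, 2026.
The beer is kegged: May 29, 2026 + 85 days = Aug 22, 2026.
The wort is pitched with yeast: May 17, 2026.
Dry-hopping is added: May 17, 2026 + 26 days = Jun 12, 2026.
Cold crashing begins: Jun 12, 2026 + 22 days = Jul 4, 2026.
Both prerequisites met — the beer is kegged (Aug 22, 2026), cold crashing begins (Jul 4, 2026); the later is Aug 22, 2026.
Carbonation is complete: Aug 22, 2026 + 12 days = Sep 3, 2026.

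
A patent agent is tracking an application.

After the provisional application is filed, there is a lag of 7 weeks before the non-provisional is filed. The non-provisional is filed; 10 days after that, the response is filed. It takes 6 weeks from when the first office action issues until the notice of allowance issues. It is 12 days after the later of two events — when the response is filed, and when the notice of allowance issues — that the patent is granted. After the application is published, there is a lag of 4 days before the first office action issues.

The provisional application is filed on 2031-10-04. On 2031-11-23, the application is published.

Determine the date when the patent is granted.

The provisional application is filed: Oct 4, 2031.
The non-provisional is filed: Oct 4, 2031 + 7 weeks = Nov 22, 2031.
The response is filed: Nov 22, 2031 + 10 days = Dec 2, 2031.
The application is published: Nov 23, 2031.
The first office action issues: Nov 23, 2031 + 4 days = Nov 27, 2031.
The notice of allowance issues: Nov 27, 2031 + 6 weeks = Jan 8, 2032.
Both prerequisites met — the response is filed (Dec 2, 2031), the notice of allowance issues (Jan 8, 2032); the later is Jan 8, 2032.
The patent is granted: Jan 8, 2032 + 12 days = Jan 20, 2032.

2032-01-20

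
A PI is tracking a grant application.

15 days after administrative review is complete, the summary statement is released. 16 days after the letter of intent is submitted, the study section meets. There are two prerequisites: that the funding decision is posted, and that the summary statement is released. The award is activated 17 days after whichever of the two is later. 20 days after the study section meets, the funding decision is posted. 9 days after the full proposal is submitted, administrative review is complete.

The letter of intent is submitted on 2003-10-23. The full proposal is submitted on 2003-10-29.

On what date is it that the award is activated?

2003-12-15

The letter of intent is submitted: Oct 23, 2003.
The study section meets: Oct 23, 2003 + 16 days = Nov 8, 2003.
The funding decision is posted: Nov 8, 2003 + 20 days = Nov 28, 2003.
The full proposal is submitted: Oct 29, 2003.
Administrative review is complete: Oct 29, 2003 + 9 days = Nov 7, 2003.
The summary statement is released: Nov 7, 2003 + 15 days = Nov 22, 2003.
Both prerequisites met — the funding decision is posted (Nov 28, 2003), the summary statement is released (Nov 22, 2003); the later is Nov 28, 2003.
The award is activated: Nov 28, 2003 + 17 days = Dec 15, 2003.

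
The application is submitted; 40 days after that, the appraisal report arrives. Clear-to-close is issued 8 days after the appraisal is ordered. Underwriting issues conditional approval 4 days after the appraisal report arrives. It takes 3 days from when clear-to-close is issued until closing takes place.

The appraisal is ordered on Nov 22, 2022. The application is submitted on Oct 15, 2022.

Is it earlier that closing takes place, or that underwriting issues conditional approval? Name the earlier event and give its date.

The appraisal is ordered: Nov 22, 2022.
Clear-to-close is issued: Nov 22, 2022 + 8 days = Nov 30, 2022.
Closing takes place: Nov 30, 2022 + 3 days = Dec 3, 2022.
The application is submitted: Oct 15, 2022.
The appraisal report arrives: Oct 15, 2022 + 40 days = Nov 24, 2022.
Underwriting issues conditional approval: Nov 24, 2022 + 4 days = Nov 28, 2022.
Comparing: closing takes place on Dec 3, 2022 vs underwriting issues conditional approval on Nov 28, 2022. Earlier: underwriting issues conditional approval.

Underwriting issues conditional approval — Nov 28, 2022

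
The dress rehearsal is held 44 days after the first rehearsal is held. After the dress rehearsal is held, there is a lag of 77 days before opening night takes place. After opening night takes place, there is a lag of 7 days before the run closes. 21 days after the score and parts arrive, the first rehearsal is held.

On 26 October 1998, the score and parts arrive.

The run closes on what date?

24 March 1999

The score and parts arrive: Oct 26, 1998.
The first rehearsal is held: Oct 26, 1998 + 21 days = Nov 16, 1998.
The dress rehearsal is held: Nov 16, 1998 + 44 days = Dec 30, 1998.
Opening night takes place: Dec 30, 1998 + 77 days = Mar 17, 1999.
The run closes: Mar 17, 1999 + 7 days = Mar 24, 1999.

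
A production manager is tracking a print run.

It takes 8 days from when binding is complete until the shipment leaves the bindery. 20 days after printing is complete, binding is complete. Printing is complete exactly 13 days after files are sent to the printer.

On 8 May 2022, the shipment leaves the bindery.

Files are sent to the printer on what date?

28 March 2022

The shipment leaves the bindery: May 8, 2022.
Binding is complete: May 8, 2022 − 8 days = Apr 30, 2022.
Printing is complete: Apr 30, 2022 − 20 days = Apr 10, 2022.
Files are sent to the printer: Apr 10, 2022 − 13 days = Mar 28, 2022.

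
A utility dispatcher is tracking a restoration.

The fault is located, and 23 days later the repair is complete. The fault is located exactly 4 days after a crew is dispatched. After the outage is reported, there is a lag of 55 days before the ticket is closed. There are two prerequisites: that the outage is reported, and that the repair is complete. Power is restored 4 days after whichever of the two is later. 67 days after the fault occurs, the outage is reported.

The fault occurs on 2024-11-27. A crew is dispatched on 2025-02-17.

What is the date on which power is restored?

2025-03-20

The fault occurs: Nov 27, 2024.
The outage is reported: Nov 27, 2024 + 67 days = Feb 2, 2025.
A crew is dispatched: Feb 17, 2025.
The fault is located: Feb 17, 2025 + 4 days = Feb 21, 2025.
The repair is complete: Feb 21, 2025 + 23 days = Mar 16, 2025.
Both prerequisites met — the outage is reported (Feb 2, 2025), the repair is complete (Mar 16, 2025); the later is Mar 16, 2025.
Power is restored: Mar 16, 2025 + 4 days = Mar 20, 2025.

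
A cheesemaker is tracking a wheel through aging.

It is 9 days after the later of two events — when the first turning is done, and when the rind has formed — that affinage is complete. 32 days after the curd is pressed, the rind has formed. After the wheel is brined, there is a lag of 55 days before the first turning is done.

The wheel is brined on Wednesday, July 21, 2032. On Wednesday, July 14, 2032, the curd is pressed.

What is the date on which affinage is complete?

Thursday, September 23, 2032

The wheel is brined: Jul 21, 2032.
The first turning is done: Jul 21, 2032 + 55 days = Sep 14, 2032.
The curd is pressed: Jul 14, 2032.
The rind has formed: Jul 14, 2032 + 32 days = Aug 15, 2032.
Both prerequisites met — the first turning is done (Sep 14, 2032), the rind has formed (Aug 15, 2032); the later is Sep 14, 2032.
Affinage is complete: Sep 14, 2032 + 9 days = Sep 23, 2032.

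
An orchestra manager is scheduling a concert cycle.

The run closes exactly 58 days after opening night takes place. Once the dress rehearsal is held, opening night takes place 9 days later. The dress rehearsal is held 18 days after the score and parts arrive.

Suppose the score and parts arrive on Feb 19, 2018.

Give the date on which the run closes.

May 15, 2018

The score and parts arrive: Feb 19, 2018.
The dress rehearsal is held: Feb 19, 2018 + 18 days = Mar 9, 2018.
Opening night takes place: Mar 9, 2018 + 9 days = Mar 18, 2018.
The run closes: Mar 18, 2018 + 58 days = May 15, 2018.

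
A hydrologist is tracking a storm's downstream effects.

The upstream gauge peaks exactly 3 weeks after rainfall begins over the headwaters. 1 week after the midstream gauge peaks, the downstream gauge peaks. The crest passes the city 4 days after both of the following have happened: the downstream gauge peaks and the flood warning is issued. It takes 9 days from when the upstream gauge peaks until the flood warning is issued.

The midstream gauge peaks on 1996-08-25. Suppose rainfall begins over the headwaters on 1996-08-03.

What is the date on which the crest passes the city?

1996-09-06

The midstream gauge peaks: Aug 25, 1996.
The downstream gauge peaks: Aug 25, 1996 + 1 week = Sep 1, 1996.
Rainfall begins over the headwaters: Aug 3, 1996.
The upstream gauge peaks: Aug 3, 1996 + 3 weeks = Aug 24, 1996.
The flood warning is issued: Aug 24, 1996 + 9 days = Sep 2, 1996.
Both prerequisites met — the downstream gauge peaks (Sep 1, 1996), the flood warning is issued (Sep 2, 1996); the later is Sep 2, 1996.
The crest passes the city: Sep 2, 1996 + 4 days = Sep 6, 1996.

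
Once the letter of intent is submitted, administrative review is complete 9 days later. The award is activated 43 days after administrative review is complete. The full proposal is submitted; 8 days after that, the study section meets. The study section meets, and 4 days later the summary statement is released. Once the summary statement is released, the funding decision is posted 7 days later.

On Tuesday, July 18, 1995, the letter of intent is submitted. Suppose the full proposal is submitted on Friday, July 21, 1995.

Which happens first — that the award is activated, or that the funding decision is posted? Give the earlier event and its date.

The funding decision is posted — Wednesday, August 9, 1995

The letter of intent is submitted: Jul 18, 1995.
Administrative review is complete: Jul 18, 1995 + 9 days = Jul 27, 1995.
The award is activated: Jul 27, 1995 + 43 days = Sep 8, 1995.
The full proposal is submitted: Jul 21, 1995.
The study section meets: Jul 21, 1995 + 8 days = Jul 29, 1995.
The summary statement is released: Jul 29, 1995 + 4 days = Aug 2, 1995.
The funding decision is posted: Aug 2, 1995 + 7 days = Aug 9, 1995.
Comparing: the award is activated on Sep 8, 1995 vs the funding decision is posted on Aug 9, 1995. Earlier: the funding decision is posted.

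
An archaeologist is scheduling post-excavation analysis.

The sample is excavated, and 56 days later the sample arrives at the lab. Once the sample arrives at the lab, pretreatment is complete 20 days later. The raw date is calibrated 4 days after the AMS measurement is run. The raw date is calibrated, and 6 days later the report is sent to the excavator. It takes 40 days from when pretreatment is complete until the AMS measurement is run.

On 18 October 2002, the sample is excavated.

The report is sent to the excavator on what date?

21 February 2003

The sample is excavated: Oct 18, 2002.
The sample arrives at the lab: Oct 18, 2002 + 56 days = Dec 13, 2002.
Pretreatment is complete: Dec 13, 2002 + 20 days = Jan 2, 2003.
The AMS measurement is run: Jan 2, 2003 + 40 days = Feb 11, 2003.
The raw date is calibrated: Feb 11, 2003 + 4 days = Feb 15, 2003.
The report is sent to the excavator: Feb 15, 2003 + 6 days = Feb 21, 2003.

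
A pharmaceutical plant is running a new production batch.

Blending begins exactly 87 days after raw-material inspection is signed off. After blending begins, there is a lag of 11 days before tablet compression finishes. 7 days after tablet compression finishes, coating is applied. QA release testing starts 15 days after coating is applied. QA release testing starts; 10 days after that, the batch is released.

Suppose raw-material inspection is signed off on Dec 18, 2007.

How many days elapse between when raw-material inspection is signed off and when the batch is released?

130 days

Causal path: raw-material inspection is signed off → blending begins → tablet compression finishes → coating is applied → QA release testing starts → the batch is released.
Total delay along the path: 87 + 11 + 7 + 15 + 10 = 130 days.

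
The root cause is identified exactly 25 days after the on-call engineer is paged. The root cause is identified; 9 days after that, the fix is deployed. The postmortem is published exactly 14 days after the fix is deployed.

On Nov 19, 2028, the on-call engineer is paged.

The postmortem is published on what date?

Jan 6, 2029

The on-call engineer is paged: Nov 19, 2028.
The root cause is identified: Nov 19, 2028 + 25 days = Dec 14, 2028.
The fix is deployed: Dec 14, 2028 + 9 days = Dec 23, 2028.
The postmortem is published: Dec 23, 2028 + 14 days = Jan 6, 2029.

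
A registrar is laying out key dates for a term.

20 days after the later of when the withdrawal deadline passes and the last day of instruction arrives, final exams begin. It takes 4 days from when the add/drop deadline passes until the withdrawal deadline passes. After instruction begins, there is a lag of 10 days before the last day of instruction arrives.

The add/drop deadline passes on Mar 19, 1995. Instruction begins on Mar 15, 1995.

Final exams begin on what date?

Apr 14, 1995

The add/drop deadline passes: Mar 19, 1995.
The withdrawal deadline passes: Mar 19, 1995 + 4 days = Mar 23, 1995.
Instruction begins: Mar 15, 1995.
The last day of instruction arrives: Mar 15, 1995 + 10 days = Mar 25, 1995.
Both prerequisites met — the withdrawal deadline passes (Mar 23, 1995), the last day of instruction arrives (Mar 25, 1995); the later is Mar 25, 1995.
Final exams begin: Mar 25, 1995 + 20 days = Apr 14, 1995.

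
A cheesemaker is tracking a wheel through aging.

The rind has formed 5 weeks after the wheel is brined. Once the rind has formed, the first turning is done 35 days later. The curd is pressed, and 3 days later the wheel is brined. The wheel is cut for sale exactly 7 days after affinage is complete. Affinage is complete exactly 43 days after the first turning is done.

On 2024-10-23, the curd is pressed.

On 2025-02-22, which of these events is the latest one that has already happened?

Affinage is complete

The curd is pressed: Oct 23, 2024.
The wheel is brined: Oct 23, 2024 + 3 days = Oct 26, 2024.
The rind has formed: Oct 26, 2024 + 5 weeks = Nov 30, 2024.
The first turning is done: Nov 30, 2024 + 35 days = Jan 4, 2025.
Affinage is complete: Jan 4, 2025 + 43 days = Feb 16, 2025.
The wheel is cut for sale: Feb 16, 2025 + 7 days = Feb 23, 2025.
Feb 22, 2025 falls between when affinage is complete (Feb 16, 2025) and when the wheel is cut for sale (Feb 23, 2025).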